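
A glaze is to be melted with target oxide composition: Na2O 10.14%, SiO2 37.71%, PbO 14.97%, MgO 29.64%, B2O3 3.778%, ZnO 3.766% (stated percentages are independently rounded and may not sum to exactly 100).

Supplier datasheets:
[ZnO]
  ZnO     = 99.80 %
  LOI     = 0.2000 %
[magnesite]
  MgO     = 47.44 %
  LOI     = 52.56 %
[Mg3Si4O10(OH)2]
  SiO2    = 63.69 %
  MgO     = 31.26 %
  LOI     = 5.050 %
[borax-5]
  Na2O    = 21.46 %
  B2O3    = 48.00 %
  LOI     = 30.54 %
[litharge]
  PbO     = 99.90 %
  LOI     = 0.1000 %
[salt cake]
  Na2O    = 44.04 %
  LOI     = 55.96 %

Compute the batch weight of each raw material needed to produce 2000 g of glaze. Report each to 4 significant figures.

In-progress results are displayed rounded off to 4 significant digits across the worked steps. All arithmetic maintains exact precision in every operation; every reported value carries a single rounding. Derived quantities (totals, ignition loss, yield, net glass mass, six oxide percentages) are computed starting from the weights at 2000 g of glass in exact precision, as quoted within question or answer.
Target masses of each oxide per 2000 g glaze:
  Na2O: 10.14% × 2000 = 202.8 g
  SiO2: 37.71% × 2000 = 754.2 g
  PbO: 14.97% × 2000 = 299.4 g
  MgO: 29.64% × 2000 = 592.8 g
  B2O3: 3.778% × 2000 = 75.56 g
  ZnO: 3.766% × 2000 = 75.32 g
Sums-versus-targets review with the batch weights as given, against the basis in use (summed amounts equal target values within answer rounding):
  Na2O: 157.4·0.2146 + 383.8·0.4404 = 202.8 g (target 202.8 g)
  SiO2: 1184·0.6369 = 754.1 g (target 754.2 g)
  PbO: 299.7·0.9990 = 299.4 g (target 299.4 g)
  MgO: 469.3·0.4744 + 1184·0.3126 = 592.8 g (target 592.8 g)
  B2O3: 157.4·0.4800 = 75.55 g (target 75.56 g)
  ZnO: 75.47·0.9980 = 75.32 g (target 75.32 g)
Glass-mass sanity pass: batch Σ − ignition loss = 2000 g (summing oxide targets gives 2000 g; basis as stated: 2000 g — gaps are rounding artifacts).
Adding the batch up: Σ batch = 2570 g; Σ batch·LOI gives LOI loss = 569.8 g; yield, glass over the total, = 77.83%.

Batch per 2000 g glaze:
  ZnO: 75.47 g
  magnesite: 469.3 g
  Mg3Si4O10(OH)2: 1184 g
  borax-5: 157.4 g
  litharge: 299.7 g
  salt cake: 383.8 g
Total batch = 2570 g; LOI loss = 569.8 g; yield = 77.83%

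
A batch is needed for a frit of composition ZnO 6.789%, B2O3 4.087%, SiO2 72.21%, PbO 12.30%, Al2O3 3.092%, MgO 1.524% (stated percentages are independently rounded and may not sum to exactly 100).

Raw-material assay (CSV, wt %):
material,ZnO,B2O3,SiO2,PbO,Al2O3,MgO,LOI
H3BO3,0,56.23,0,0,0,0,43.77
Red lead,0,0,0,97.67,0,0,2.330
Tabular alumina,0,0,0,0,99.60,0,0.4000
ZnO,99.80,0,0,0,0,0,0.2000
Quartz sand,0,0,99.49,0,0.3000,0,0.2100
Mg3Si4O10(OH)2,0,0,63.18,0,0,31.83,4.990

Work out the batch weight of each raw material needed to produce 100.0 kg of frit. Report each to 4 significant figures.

Batch per 100.0 kg frit:
  H3BO3: 7.268 kg
  Red lead: 12.59 kg
  Tabular alumina: 2.895 kg
  ZnO: 6.803 kg
  Quartz sand: 69.54 kg
  Mg3Si4O10(OH)2: 4.788 kg
Total batch = 103.9 kg; LOI loss = 3.885 kg; yield = 96.26%

Intermediates are printed, with 4-significant-figure rounding, when written out. Each numeric step keeps exact precision from first step to last — a single rounding completes each reported number; all derived quantities, which include ignition loss, the six compositions, yield, totals, net glass mass, are re-derived in full float precision, as they appear in the problem or the answer, from the batch weights for 100.0 kg of glass.
Oxide mass targets, per 100.0 kg frit:
  ZnO: 6.789% × 100.0 = 6.789 kg
  B2O3: 4.087% × 100.0 = 4.087 kg
  SiO2: 72.21% × 100.0 = 72.21 kg
  PbO: 12.30% × 100.0 = 12.30 kg
  Al2O3: 3.092% × 100.0 = 3.092 kg
  MgO: 1.524% × 100.0 = 1.524 kg
Checking each oxide sum given the weights on record, per the basis as stated (sum by sum, the targets are met net of answer rounding effects):
  ZnO: 6.803·0.9980 = 6.789 kg (target 6.789 kg)
  B2O3: 7.268·0.5623 = 4.087 kg (target 4.087 kg)
  SiO2: 69.54·0.9949 + 4.788·0.6318 = 72.21 kg (target 72.21 kg)
  PbO: 12.59·0.9767 = 12.30 kg (target 12.30 kg)
  Al2O3: 2.895·0.9960 + 69.54·0.003000 = 3.092 kg (target 3.092 kg)
  MgO: 4.788·0.3183 = 1.524 kg (target 1.524 kg)
Consistency of the glass mass: batch total minus LOI = 100.0 kg (the Σ of target masses is 100.0 kg; basis as stated: 100.0 kg — deltas are rounding alone).
Summing the batch: Σ batch = 103.9 kg; the LOI term Σ batch·LOI equals 3.885 kg; yield = glass ÷ total batch = 96.26%.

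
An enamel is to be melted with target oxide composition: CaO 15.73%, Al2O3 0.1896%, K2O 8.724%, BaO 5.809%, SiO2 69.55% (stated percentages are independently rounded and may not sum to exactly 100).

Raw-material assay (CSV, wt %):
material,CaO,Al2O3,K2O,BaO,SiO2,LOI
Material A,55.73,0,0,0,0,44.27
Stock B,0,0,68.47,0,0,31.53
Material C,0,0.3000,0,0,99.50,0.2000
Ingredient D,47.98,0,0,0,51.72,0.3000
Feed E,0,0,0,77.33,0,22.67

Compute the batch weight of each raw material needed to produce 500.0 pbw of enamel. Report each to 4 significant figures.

Batch per 500.0 pbw enamel:
  Material A: 85.65 pbw
  Stock B: 63.71 pbw
  Material C: 316.0 pbw
  Ingredient D: 64.44 pbw
  Feed E: 37.56 pbw
Total batch = 567.4 pbw; LOI loss = 67.35 pbw; yield = 88.13%

Full float precision is maintained in every operation; the intermediate values are shown, rounded to four significant figures, in the printout; each reported number is rounded once only — the derived quantities (the yield, net glass mass, five oxide percentages, LOI, totals) are rebuilt starting from the weights at 500.0 pbw of glass in exact precision as given in question or answer.
Target oxide masses per 500.0 pbw enamel:
  CaO: 15.73% × 500.0 = 78.65 pbw
  Al2O3: 0.1896% × 500.0 = 0.9480 pbw
  K2O: 8.724% × 500.0 = 43.62 pbw
  BaO: 5.809% × 500.0 = 29.04 pbw
  SiO2: 69.55% × 500.0 = 347.8 pbw
Mass-balance tally per oxide using the reported weights, for the quoted basis mass (sums match the target masses net of answer rounding effects):
  CaO: 85.65·0.5573 + 64.44·0.4798 = 78.65 pbw (target 78.65 pbw)
  Al2O3: 316.0·0.003000 = 0.9480 pbw (target 0.9480 pbw)
  K2O: 63.71·0.6847 = 43.62 pbw (target 43.62 pbw)
  BaO: 37.56·0.7733 = 29.05 pbw (target 29.04 pbw)
  SiO2: 316.0·0.9950 + 64.44·0.5172 = 347.7 pbw (target 347.8 pbw)
Glass-mass sanity pass: total batch − LOI = 500.0 pbw (per-oxide target masses sum to 500.0 pbw; the stated basis being 500.0 pbw — differing by rounding only).
Batch grand total — Σ batch = 567.4 pbw; the LOI term Σ batch·LOI equals 67.35 pbw; yield = glass ÷ total batch = 88.13%.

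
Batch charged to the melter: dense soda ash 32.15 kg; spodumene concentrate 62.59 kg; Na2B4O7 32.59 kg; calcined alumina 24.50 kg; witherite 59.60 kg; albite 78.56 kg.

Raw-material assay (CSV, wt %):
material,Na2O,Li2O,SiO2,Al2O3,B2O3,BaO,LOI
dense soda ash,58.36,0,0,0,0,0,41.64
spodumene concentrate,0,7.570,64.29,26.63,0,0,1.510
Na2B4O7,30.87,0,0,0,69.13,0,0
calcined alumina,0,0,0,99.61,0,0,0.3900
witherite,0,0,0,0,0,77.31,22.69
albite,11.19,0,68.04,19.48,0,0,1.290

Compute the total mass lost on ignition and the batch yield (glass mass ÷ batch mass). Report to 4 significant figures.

LOI loss = 28.96 kg; glass = 261.0 kg; yield = 90.01%

Mid-chain values are printed, rounded to four significant figures, at each printed step. All arithmetic maintains full float precision at every stage — exactly one rounding is applied to each reported figure — the derived quantities are rebuilt from the batch weights for 261.0 kg of glass at full precision (the totals, the yield, glass mass, six oxide percentages, LOI) as written in question or answer.
Each material's LOI contribution:
  dense soda ash: 32.15 × 0.4164 = 13.39 kg
  spodumene concentrate: 62.59 × 0.01510 = 0.9451 kg
  Na2B4O7: 32.59 × 0 = 0 kg
  calcined alumina: 24.50 × 0.003900 = 0.09555 kg
  witherite: 59.60 × 0.2269 = 13.52 kg
  albite: 78.56 × 0.01290 = 1.013 kg
Total LOI = 28.96 kg
Glass = batch − LOI = 290.0 − 28.96 = 261.0 kg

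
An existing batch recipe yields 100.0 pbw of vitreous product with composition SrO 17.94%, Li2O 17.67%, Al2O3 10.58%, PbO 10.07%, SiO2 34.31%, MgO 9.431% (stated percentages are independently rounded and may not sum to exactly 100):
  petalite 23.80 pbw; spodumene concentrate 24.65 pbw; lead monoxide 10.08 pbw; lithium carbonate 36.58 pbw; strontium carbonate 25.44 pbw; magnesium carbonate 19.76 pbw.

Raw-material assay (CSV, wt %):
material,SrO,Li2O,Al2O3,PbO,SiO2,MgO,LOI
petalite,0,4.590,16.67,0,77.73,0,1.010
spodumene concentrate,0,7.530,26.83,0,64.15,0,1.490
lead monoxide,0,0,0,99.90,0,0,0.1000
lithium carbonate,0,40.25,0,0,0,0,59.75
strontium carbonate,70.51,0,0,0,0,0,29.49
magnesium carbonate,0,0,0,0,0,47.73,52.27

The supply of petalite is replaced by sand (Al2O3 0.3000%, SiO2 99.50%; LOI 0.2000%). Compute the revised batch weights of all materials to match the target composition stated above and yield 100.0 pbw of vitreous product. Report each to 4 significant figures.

Revised batch per 100.0 pbw vitreous product:
  sand: 9.125 pbw
  spodumene concentrate: 39.33 pbw
  lead monoxide: 10.08 pbw
  lithium carbonate: 36.54 pbw
  strontium carbonate: 25.44 pbw
  magnesium carbonate: 19.76 pbw
Total batch = 140.3 pbw; LOI loss = 40.28 pbw

Each numeric step carries exact precision in every operation; mid-chain values are displayed, with 4-significant-digit rounding, when written out; a single rounding produces every reported figure; derived quantities, which include the yield, glass mass, six oxide percentages, ignition loss, totals, are carried at full float precision, as given in either problem or answer, from the batch weights for 100.0 pbw of glass.
The oxide mass targets at 100.0 pbw vitreous product:
  SrO: 17.94% × 100.0 = 17.94 pbw
  Li2O: 17.67% × 100.0 = 17.67 pbw
  Al2O3: 10.58% × 100.0 = 10.58 pbw
  PbO: 10.07% × 100.0 = 10.07 pbw
  SiO2: 34.31% × 100.0 = 34.31 pbw
  MgO: 9.431% × 100.0 = 9.431 pbw
Oxide-by-oxide audit given the weights on record, on the stated basis (every target is met by its sum once rounding is allowed for):
  SrO: 25.44·0.7051 = 17.94 pbw (target 17.94 pbw)
  Li2O: 39.33·0.07530 + 36.54·0.4025 = 17.67 pbw (target 17.67 pbw)
  Al2O3: 9.125·0.003000 + 39.33·0.2683 = 10.58 pbw (target 10.58 pbw)
  PbO: 10.08·0.9990 = 10.07 pbw (target 10.07 pbw)
  SiO2: 9.125·0.9950 + 39.33·0.6415 = 34.31 pbw (target 34.31 pbw)
  MgO: 19.76·0.4773 = 9.431 pbw (target 9.431 pbw)
The glass-mass cross-check: batch total minus LOI = 100.0 pbw (summing oxide targets gives 100.0 pbw; basis as stated: 100.0 pbw — deltas are rounding alone).
Whole-batch sum: Σ batch = 140.3 pbw; Σ batch·LOI gives LOI loss = 40.28 pbw; yield = glass ÷ total batch = 71.29%.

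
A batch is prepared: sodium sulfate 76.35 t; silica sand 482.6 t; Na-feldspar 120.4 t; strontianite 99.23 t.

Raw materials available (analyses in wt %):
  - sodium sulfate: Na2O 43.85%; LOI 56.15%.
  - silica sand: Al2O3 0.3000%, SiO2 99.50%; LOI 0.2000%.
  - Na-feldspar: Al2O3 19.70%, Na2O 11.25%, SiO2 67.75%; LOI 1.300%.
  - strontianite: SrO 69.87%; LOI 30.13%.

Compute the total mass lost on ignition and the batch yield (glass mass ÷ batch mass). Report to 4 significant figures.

LOI loss = 75.30 t; glass = 703.3 t; yield = 90.33%

The whole derivation carries full float precision from first step to last — values along the way are displayed rounded off to 4 significant figures between the steps. A single rounding finalizes each reported figure; derived quantities, which include ignition loss, yield, the four compositions, totals, glass mass, are carried at full float precision, as quoted within problem or answer, from the batch weights on 703.3 t of glass.
Per-material ignition loss:
  sodium sulfate: 76.35 × 0.5615 = 42.87 t
  silica sand: 482.6 × 0.002000 = 0.9652 t
  Na-feldspar: 120.4 × 0.01300 = 1.565 t
  strontianite: 99.23 × 0.3013 = 29.90 t
Total LOI = 75.30 t
Glass = batch − LOI = 778.6 − 75.30 = 703.3 t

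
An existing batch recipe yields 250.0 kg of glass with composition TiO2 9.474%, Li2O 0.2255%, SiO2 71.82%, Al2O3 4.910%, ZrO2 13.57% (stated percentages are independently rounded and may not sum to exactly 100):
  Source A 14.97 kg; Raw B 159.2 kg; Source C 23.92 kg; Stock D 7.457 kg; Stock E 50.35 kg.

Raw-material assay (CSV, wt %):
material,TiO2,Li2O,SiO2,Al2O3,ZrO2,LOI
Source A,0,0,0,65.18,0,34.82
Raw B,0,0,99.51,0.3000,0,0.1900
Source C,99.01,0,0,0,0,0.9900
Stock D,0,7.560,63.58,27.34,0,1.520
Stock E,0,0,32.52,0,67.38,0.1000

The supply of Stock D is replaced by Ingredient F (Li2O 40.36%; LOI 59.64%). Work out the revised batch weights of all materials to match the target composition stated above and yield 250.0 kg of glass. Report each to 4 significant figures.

Revised batch per 250.0 kg glass:
  Source A: 18.08 kg
  Raw B: 164.0 kg
  Source C: 23.92 kg
  Ingredient F: 1.397 kg
  Stock E: 50.35 kg
Total batch = 257.7 kg; LOI loss = 7.727 kg

All arithmetic carries full float precision at each step; in-progress results appear (rounded to four significant digits) as written; a single rounding produces each reported result — the derived quantities are recomputed from the batch weights on 250.0 kg of glass in full float precision (net glass mass, the five compositions, ignition loss, totals, the yield) as quoted within the question or the answer.
Oxide mass targets, per 250.0 kg glass:
  TiO2: 9.474% × 250.0 = 23.68 kg
  Li2O: 0.2255% × 250.0 = 0.5638 kg
  SiO2: 71.82% × 250.0 = 179.6 kg
  Al2O3: 4.910% × 250.0 = 12.28 kg
  ZrO2: 13.57% × 250.0 = 33.92 kg
Mass-balance tally per oxide per the reported batch figures, under the basis named above (every target is met by its sum within answer rounding):
  TiO2: 23.92·0.9901 = 23.68 kg (target 23.68 kg)
  Li2O: 1.397·0.4036 = 0.5638 kg (target 0.5638 kg)
  SiO2: 164.0·0.9951 + 50.35·0.3252 = 179.6 kg (target 179.6 kg)
  Al2O3: 18.08·0.6518 + 164.0·0.003000 = 12.28 kg (target 12.28 kg)
  ZrO2: 50.35·0.6738 = 33.93 kg (target 33.92 kg)
Consistency of the glass mass: whole batch net of LOI = 250.0 kg (the targets, summed, come to 250.0 kg; with the basis standing at 250.0 kg — rounding explains the deltas).
Adding the batch up: Σ batch = 257.7 kg; Σ batch·LOI gives LOI loss = 7.727 kg; as yield: glass ÷ batch → 97.00%.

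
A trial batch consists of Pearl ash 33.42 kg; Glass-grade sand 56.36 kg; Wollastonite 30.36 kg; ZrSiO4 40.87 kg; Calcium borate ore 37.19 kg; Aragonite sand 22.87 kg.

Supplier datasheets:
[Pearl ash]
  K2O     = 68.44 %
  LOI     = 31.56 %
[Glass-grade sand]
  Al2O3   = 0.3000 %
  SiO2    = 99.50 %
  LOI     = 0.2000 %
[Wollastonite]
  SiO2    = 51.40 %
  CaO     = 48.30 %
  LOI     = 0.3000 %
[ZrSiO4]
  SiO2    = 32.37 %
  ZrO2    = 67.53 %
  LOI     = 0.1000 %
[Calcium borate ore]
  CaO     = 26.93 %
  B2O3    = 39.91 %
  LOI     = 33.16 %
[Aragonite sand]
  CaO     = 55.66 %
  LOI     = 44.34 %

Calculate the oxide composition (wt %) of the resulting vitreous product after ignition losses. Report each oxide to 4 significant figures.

Glass mass = 187.8 kg (batch 221.1 − LOI 33.26).
Composition: Al2O3 0.09003%, SiO2 45.21%, ZrO2 14.70%, CaO 19.92%, K2O 12.18%, B2O3 7.903%

All internal work carries exact precision in all steps; in-progress results are printed (rounded to four significant digits) alongside each step — every reported result takes exactly one rounding; all derived quantities (the yield, LOI, the six compositions, glass mass, the totals) are re-derived at full precision from the batch weights on 187.8 kg of glass, as written in either problem or answer.
Oxide-by-oxide delivered mass:
  Al2O3: 56.36·0.003000 = 0.1691 kg
  SiO2: 56.36·0.9950 + 30.36·0.5140 + 40.87·0.3237 = 84.91 kg
  ZrO2: 40.87·0.6753 = 27.60 kg
  CaO: 30.36·0.4830 + 37.19·0.2693 + 22.87·0.5566 = 37.41 kg
  K2O: 33.42·0.6844 = 22.87 kg
  B2O3: 37.19·0.3991 = 14.84 kg
LOI: 33.42·0.3156 + 56.36·0.002000 + 30.36·0.003000 + 40.87·0.001000 + 37.19·0.3316 + 22.87·0.4434 = 33.26 kg
The glass mass, total less LOI, = 221.1 − 33.26 = 187.8 kg (= the summed oxide contributions)
wt % = 100 × oxide mass / glass mass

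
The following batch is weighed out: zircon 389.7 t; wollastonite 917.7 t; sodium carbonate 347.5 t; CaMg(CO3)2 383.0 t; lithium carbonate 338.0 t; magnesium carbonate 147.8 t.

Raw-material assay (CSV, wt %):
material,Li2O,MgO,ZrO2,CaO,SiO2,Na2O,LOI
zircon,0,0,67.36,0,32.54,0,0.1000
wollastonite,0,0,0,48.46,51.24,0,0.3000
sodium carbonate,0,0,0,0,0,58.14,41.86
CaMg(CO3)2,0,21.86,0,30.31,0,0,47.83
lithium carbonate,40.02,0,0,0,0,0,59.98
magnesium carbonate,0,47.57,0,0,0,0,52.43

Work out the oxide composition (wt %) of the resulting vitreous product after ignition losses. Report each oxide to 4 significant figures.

Glass mass = 1912 t (batch 2524 − LOI 612.0).
Composition: Li2O 7.076%, MgO 8.057%, ZrO2 13.73%, CaO 29.34%, SiO2 31.23%, Na2O 10.57%

Intermediates are displayed, rounded to 4 significant digits, when written out — exact precision is kept throughout — every reported number is rounded once only. All derived quantities are re-derived at full precision (yield, LOI, net glass mass, the six compositions, totals) from the weighed amounts per 1912 t of glass as set out in the problem or the answer.
What the batch supplies per oxide:
  Li2O: 338.0·0.4002 = 135.3 t
  MgO: 383.0·0.2186 + 147.8·0.4757 = 154.0 t
  ZrO2: 389.7·0.6736 = 262.5 t
  CaO: 917.7·0.4846 + 383.0·0.3031 = 560.8 t
  SiO2: 389.7·0.3254 + 917.7·0.5124 = 597.0 t
  Na2O: 347.5·0.5814 = 202.0 t
LOI: 389.7·0.001000 + 917.7·0.003000 + 347.5·0.4186 + 383.0·0.4783 + 338.0·0.5998 + 147.8·0.5243 = 612.0 t
The glass mass, total less LOI, = 2524 − 612.0 = 1912 t (matching Σ of the oxides)
wt %: oxide over glass, times 100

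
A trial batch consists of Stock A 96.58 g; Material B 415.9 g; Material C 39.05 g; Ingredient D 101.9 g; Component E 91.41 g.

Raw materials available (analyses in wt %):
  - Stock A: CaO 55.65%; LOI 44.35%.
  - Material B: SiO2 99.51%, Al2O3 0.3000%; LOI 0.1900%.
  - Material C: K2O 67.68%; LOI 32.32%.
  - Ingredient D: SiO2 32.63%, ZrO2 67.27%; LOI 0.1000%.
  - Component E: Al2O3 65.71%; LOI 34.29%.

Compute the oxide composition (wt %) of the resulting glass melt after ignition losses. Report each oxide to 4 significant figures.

Glass mass = 657.1 g (batch 744.8 − LOI 87.69).
Composition: CaO 8.179%, SiO2 68.04%, ZrO2 10.43%, K2O 4.022%, Al2O3 9.330%

The intermediate values are displayed rounded off to 4 significant digits in the printout. The whole derivation carries full precision through every step; exactly one rounding is applied to each reported result; all derived quantities (the five compositions, ignition loss, totals, net glass mass, yield) are carried at full precision from the batch weights at 657.1 g of glass as written in either problem or answer.
Per-oxide mass from batch:
  CaO: 96.58·0.5565 = 53.75 g
  SiO2: 415.9·0.9951 + 101.9·0.3263 = 447.1 g
  ZrO2: 101.9·0.6727 = 68.55 g
  K2O: 39.05·0.6768 = 26.43 g
  Al2O3: 415.9·0.003000 + 91.41·0.6571 = 61.31 g
LOI: 96.58·0.4435 + 415.9·0.001900 + 39.05·0.3232 + 101.9·0.001000 + 91.41·0.3429 = 87.69 g
The glass mass, total less LOI, = 744.8 − 87.69 = 657.1 g (equal to the oxide-mass sum)
wt %: oxide over glass, times 100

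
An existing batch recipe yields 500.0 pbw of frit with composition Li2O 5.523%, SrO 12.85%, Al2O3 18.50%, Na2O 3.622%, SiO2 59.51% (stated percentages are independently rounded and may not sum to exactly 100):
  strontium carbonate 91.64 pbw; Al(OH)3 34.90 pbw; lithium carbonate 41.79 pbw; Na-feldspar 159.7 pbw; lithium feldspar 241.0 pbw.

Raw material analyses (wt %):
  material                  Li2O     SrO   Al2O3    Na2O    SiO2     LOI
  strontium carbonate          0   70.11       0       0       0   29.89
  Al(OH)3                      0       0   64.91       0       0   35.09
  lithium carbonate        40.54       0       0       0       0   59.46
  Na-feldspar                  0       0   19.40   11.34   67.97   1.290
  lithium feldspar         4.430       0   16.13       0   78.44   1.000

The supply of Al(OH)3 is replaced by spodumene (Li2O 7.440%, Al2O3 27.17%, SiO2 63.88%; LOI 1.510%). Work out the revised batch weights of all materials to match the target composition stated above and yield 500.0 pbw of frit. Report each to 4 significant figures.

Working values are shown, rounded to 4 significant digits, at each printed step; full precision is maintained from start to finish; each reported value receives exactly one rounding; all derived quantities, including ignition loss, totals, glass mass, five oxide percentages, the yield, are computed from the weighed amounts at 500.0 pbw of glass in full float precision as given in the question or the answer.
Target oxide masses per 500.0 pbw frit:
  Li2O: 5.523% × 500.0 = 27.62 pbw
  SrO: 12.85% × 500.0 = 64.25 pbw
  Al2O3: 18.50% × 500.0 = 92.50 pbw
  Na2O: 3.622% × 500.0 = 18.11 pbw
  SiO2: 59.51% × 500.0 = 297.6 pbw
Checking each oxide sum working from each reported weight, on the stated basis (target by target, the sums agree modulo rounding of the values):
  Li2O: 161.4·0.07440 + 26.53·0.4054 + 109.5·0.04430 = 27.61 pbw (target 27.62 pbw)
  SrO: 91.64·0.7011 = 64.25 pbw (target 64.25 pbw)
  Al2O3: 161.4·0.2717 + 159.7·0.1940 + 109.5·0.1613 = 92.50 pbw (target 92.50 pbw)
  Na2O: 159.7·0.1134 = 18.11 pbw (target 18.11 pbw)
  SiO2: 161.4·0.6388 + 159.7·0.6797 + 109.5·0.7844 = 297.5 pbw (target 297.6 pbw)
The glass-mass cross-check: Σ batch − LOI loss = 500.0 pbw (the targets, summed, come to 500.0 pbw; versus the stated basis of 500.0 pbw — any gap is answer rounding).
Batch grand total — Σ batch = 548.8 pbw; loss to ignition Σ batch·LOI = 48.76 pbw; glass ÷ batch gives a yield of 91.12%.

Revised batch per 500.0 pbw frit:
  strontium carbonate: 91.64 pbw
  spodumene: 161.4 pbw
  lithium carbonate: 26.53 pbw
  Na-feldspar: 159.7 pbw
  lithium feldspar: 109.5 pbw
Total batch = 548.8 pbw; LOI loss = 48.76 pbw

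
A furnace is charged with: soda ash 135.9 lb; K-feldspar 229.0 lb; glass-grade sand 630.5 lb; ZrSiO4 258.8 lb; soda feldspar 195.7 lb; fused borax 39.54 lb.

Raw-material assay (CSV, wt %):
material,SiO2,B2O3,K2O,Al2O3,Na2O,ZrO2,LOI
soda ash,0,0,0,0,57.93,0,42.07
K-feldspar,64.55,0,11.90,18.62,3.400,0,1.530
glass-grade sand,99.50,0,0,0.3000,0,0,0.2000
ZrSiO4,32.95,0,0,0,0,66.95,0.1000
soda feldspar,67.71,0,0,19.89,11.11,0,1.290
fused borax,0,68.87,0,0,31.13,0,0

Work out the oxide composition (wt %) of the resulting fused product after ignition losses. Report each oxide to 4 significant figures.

Glass mass = 1425 lb (batch 1489 − LOI 64.72).
Composition: SiO2 69.69%, B2O3 1.911%, K2O 1.913%, Al2O3 5.858%, Na2O 8.462%, ZrO2 12.16%

All arithmetic holds full float precision at all times; mid-chain values are shown rounded to 4 significant digits across the worked steps. Every reported figure is rounded just once; the derived quantities are re-derived from the batch weights at 1425 lb of glass in exact precision (the yield, LOI, net glass mass, totals, six oxide percentages), as set out in either problem or answer.
Oxide-by-oxide delivered mass:
  SiO2: 229.0·0.6455 + 630.5·0.9950 + 258.8·0.3295 + 195.7·0.6771 = 993.0 lb
  B2O3: 39.54·0.6887 = 27.23 lb
  K2O: 229.0·0.1190 = 27.25 lb
  Al2O3: 229.0·0.1862 + 630.5·0.003000 + 195.7·0.1989 = 83.46 lb
  Na2O: 135.9·0.5793 + 229.0·0.03400 + 195.7·0.1111 + 39.54·0.3113 = 120.6 lb
  ZrO2: 258.8·0.6695 = 173.3 lb
LOI: 135.9·0.4207 + 229.0·0.01530 + 630.5·0.002000 + 258.8·0.001000 + 195.7·0.01290 = 64.72 lb
Glass = total batch minus LOI = 1489 − 64.72 = 1425 lb (the oxide masses sum to this)
wt % = 100 × oxide mass / glass mass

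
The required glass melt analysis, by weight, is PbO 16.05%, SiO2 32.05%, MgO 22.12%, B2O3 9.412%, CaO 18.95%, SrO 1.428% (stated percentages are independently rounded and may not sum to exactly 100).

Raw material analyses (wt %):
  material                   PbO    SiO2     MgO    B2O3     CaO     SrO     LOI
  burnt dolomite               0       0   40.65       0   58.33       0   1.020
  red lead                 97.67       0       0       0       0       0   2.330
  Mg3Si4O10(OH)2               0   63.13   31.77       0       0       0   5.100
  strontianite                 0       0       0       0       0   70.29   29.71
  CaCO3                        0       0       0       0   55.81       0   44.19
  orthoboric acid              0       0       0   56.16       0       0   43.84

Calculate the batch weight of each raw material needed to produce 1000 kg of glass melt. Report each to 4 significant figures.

The working math carries full float precision in all steps. Intermediates are printed (rounded to four significant figures) between the steps. Every reported value undergoes a single rounding — the derived quantities, including the totals, net glass mass, ignition loss, the yield, six oxide percentages, are carried from the batch weights at 1000 kg of glass in full float precision as they appear in the question or the answer.
Oxide mass targets, per 1000 kg glass melt:
  PbO: 16.05% × 1000 = 160.5 kg
  SiO2: 32.05% × 1000 = 320.5 kg
  MgO: 22.12% × 1000 = 221.2 kg
  B2O3: 9.412% × 1000 = 94.12 kg
  CaO: 18.95% × 1000 = 189.5 kg
  SrO: 1.428% × 1000 = 14.28 kg
Per-oxide balance check on the weights just shown, relative to the basis at hand (delivered sums recover each target exact up to rounding of places):
  PbO: 164.3·0.9767 = 160.5 kg (target 160.5 kg)
  SiO2: 507.7·0.6313 = 320.5 kg (target 320.5 kg)
  MgO: 147.4·0.4065 + 507.7·0.3177 = 221.2 kg (target 221.2 kg)
  B2O3: 167.6·0.5616 = 94.12 kg (target 94.12 kg)
  CaO: 147.4·0.5833 + 185.5·0.5581 = 189.5 kg (target 189.5 kg)
  SrO: 20.32·0.7029 = 14.28 kg (target 14.28 kg)
Auditing the glass mass value: net batch after ignition = 1000 kg (oxide target masses add up to 1000 kg; the stated basis being 1000 kg — rounding explains the deltas).
Total batch = Σ batch = 1193 kg; the LOI term Σ batch·LOI equals 192.7 kg; glass ÷ batch gives a yield of 83.84%.

Batch per 1000 kg glass melt:
  burnt dolomite: 147.4 kg
  red lead: 164.3 kg
  Mg3Si4O10(OH)2: 507.7 kg
  strontianite: 20.32 kg
  CaCO3: 185.5 kg
  orthoboric acid: 167.6 kg
Total batch = 1193 kg; LOI loss = 192.7 kg; yield = 83.84%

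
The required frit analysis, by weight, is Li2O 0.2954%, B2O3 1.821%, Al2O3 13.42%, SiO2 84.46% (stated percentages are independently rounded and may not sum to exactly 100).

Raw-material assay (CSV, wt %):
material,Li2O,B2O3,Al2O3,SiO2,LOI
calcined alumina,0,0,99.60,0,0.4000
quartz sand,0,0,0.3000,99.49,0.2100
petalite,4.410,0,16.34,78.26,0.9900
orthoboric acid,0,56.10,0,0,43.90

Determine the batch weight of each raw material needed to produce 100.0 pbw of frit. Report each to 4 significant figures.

Working values are printed rounded to 4 significant figures alongside each step; the whole derivation holds exact precision in all steps. Exactly one rounding lands on every reported value — derived quantities, which include totals, the yield, ignition loss, the four compositions, glass mass, are carried in full precision, as set out in the problem or answer text, using the weight values on 100.0 pbw of glass.
Target oxide masses per 100.0 pbw frit:
  Li2O: 0.2954% × 100.0 = 0.2954 pbw
  B2O3: 1.821% × 100.0 = 1.821 pbw
  Al2O3: 13.42% × 100.0 = 13.42 pbw
  SiO2: 84.46% × 100.0 = 84.46 pbw
Mass-balance tally per oxide with the batch weights as given, at the basis given (target by target, the sums agree inside rounding margins):
  Li2O: 6.698·0.04410 = 0.2954 pbw (target 0.2954 pbw)
  B2O3: 3.246·0.5610 = 1.821 pbw (target 1.821 pbw)
  Al2O3: 12.14·0.9960 + 79.62·0.003000 + 6.698·0.1634 = 13.42 pbw (target 13.42 pbw)
  SiO2: 79.62·0.9949 + 6.698·0.7826 = 84.46 pbw (target 84.46 pbw)
Auditing the glass mass value: the batch minus its LOI: 100.0 pbw (summing oxide targets gives 100.0 pbw; basis as stated: 100.0 pbw — a pure rounding effect).
Total batch = Σ batch = 101.7 pbw; ignition loss, Σ(batch × LOI) = 1.707 pbw; yield: glass divided by total = 98.32%.

Batch per 100.0 pbw frit:
  calcined alumina: 12.14 pbw
  quartz sand: 79.62 pbw
  petalite: 6.698 pbw
  orthoboric acid: 3.246 pbw
Total batch = 101.7 pbw; LOI loss = 1.707 pbw; yield = 98.32%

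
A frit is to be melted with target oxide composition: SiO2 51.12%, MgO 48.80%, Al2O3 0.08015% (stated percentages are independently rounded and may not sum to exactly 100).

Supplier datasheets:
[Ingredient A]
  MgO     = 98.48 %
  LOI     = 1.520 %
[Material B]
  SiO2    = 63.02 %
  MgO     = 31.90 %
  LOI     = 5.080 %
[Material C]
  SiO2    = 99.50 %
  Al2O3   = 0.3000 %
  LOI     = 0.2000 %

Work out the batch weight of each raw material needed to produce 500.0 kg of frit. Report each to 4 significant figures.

Batch per 500.0 kg frit:
  Ingredient A: 184.7 kg
  Material B: 194.7 kg
  Material C: 133.6 kg
Total batch = 513.0 kg; LOI loss = 12.97 kg; yield = 97.47%

Full precision is kept throughout; mid-chain values are shown rounded off to 4 significant digits in the working. Each reported number takes a single rounding. Derived quantities, which include the totals, LOI, glass mass, three oxide percentages, yield, are recomputed at full float precision, exactly as printed in the problem or answer text, from the weighed amounts per 500.0 kg of glass.
Target oxide masses per 500.0 kg frit:
  SiO2: 51.12% × 500.0 = 255.6 kg
  MgO: 48.80% × 500.0 = 244.0 kg
  Al2O3: 0.08015% × 500.0 = 0.4008 kg
Mass-balance tally per oxide with the batch weights as given, per the basis as stated (every target is met by its sum inside rounding margins):
  SiO2: 194.7·0.6302 + 133.6·0.9950 = 255.6 kg (target 255.6 kg)
  MgO: 184.7·0.9848 + 194.7·0.3190 = 244.0 kg (target 244.0 kg)
  Al2O3: 133.6·0.003000 = 0.4008 kg (target 0.4008 kg)
Consistency of the glass mass: total batch − LOI = 500.0 kg (per-oxide target masses sum to 500.0 kg; versus the stated basis of 500.0 kg — any gap is answer rounding).
Batch total: Σ batch = 513.0 kg; Σ batch·LOI gives LOI loss = 12.97 kg; the yield ratio, glass ÷ batch: 97.47%.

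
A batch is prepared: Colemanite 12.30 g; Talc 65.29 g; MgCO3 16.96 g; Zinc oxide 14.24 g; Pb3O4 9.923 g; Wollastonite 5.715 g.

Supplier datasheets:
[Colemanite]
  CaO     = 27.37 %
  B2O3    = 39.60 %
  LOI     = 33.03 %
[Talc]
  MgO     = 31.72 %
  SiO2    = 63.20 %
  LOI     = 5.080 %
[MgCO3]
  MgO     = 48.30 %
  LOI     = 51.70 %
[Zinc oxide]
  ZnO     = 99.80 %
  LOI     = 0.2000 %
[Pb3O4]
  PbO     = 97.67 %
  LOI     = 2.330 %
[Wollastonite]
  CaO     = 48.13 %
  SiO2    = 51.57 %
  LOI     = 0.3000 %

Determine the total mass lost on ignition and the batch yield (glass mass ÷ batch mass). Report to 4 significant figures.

Working values are rounded to 4 significant figures when quoted — every computation maintains full float precision throughout — every reported figure undergoes a single rounding; the derived quantities are computed from the batch weights for 108.0 g of glass at full float precision (the six compositions, glass mass, LOI, totals, yield), as they appear in either problem or answer.
Ignition loss by material:
  Colemanite: 12.30 × 0.3303 = 4.063 g
  Talc: 65.29 × 0.05080 = 3.317 g
  MgCO3: 16.96 × 0.5170 = 8.768 g
  Zinc oxide: 14.24 × 0.002000 = 0.02848 g
  Pb3O4: 9.923 × 0.02330 = 0.2312 g
  Wollastonite: 5.715 × 0.003000 = 0.01715 g
Total LOI = 16.42 g
Glass = batch − LOI = 124.4 − 16.42 = 108.0 g

LOI loss = 16.42 g; glass = 108.0 g; yield = 86.80%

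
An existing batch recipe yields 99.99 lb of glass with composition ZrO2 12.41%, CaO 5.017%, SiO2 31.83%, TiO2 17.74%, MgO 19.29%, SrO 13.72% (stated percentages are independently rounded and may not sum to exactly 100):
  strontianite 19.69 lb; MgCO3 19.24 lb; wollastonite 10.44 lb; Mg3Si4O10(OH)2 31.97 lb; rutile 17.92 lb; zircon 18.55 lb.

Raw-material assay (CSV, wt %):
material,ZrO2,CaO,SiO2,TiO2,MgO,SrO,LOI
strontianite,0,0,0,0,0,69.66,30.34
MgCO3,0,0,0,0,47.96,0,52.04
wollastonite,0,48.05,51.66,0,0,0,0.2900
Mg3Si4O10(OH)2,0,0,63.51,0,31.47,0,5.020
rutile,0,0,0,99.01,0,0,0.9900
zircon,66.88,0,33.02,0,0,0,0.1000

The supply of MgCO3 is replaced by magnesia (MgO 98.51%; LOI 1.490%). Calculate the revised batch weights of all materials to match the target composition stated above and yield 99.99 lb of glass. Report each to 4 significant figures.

The intermediate values are displayed rounded to 4 significant figures when written out — every computation carries full precision throughout — every reported figure is rounded once only — the derived quantities are rebuilt in full precision (the six compositions, ignition loss, totals, glass mass, the yield) using the weight values on 99.99 lb of glass, as quoted within the problem or the answer.
Target oxide masses per 99.99 lb glass:
  ZrO2: 12.41% × 99.99 = 12.41 lb
  CaO: 5.017% × 99.99 = 5.016 lb
  SiO2: 31.83% × 99.99 = 31.83 lb
  TiO2: 17.74% × 99.99 = 17.74 lb
  MgO: 19.29% × 99.99 = 19.29 lb
  SrO: 13.72% × 99.99 = 13.72 lb
Verifying the oxide balance from the weights as reported, for the quoted basis mass (every target is met by its sum within answer rounding):
  ZrO2: 18.55·0.6688 = 12.41 lb (target 12.41 lb)
  CaO: 10.44·0.4805 = 5.016 lb (target 5.016 lb)
  SiO2: 10.44·0.5166 + 31.97·0.6351 + 18.55·0.3302 = 31.82 lb (target 31.83 lb)
  TiO2: 17.92·0.9901 = 17.74 lb (target 17.74 lb)
  MgO: 9.365·0.9851 + 31.97·0.3147 = 19.29 lb (target 19.29 lb)
  SrO: 19.69·0.6966 = 13.72 lb (target 13.72 lb)
Glass-mass bookkeeping: batch Σ − ignition loss = 99.99 lb (targets for the oxides total 100.0 lb; with the basis standing at 99.99 lb — a pure rounding effect).
Adding the batch up: Σ batch = 107.9 lb; loss to ignition Σ batch·LOI = 7.945 lb; yield, glass over the total, = 92.64%.

Revised batch per 99.99 lb glass:
  strontianite: 19.69 lb
  magnesia: 9.365 lb
  wollastonite: 10.44 lb
  Mg3Si4O10(OH)2: 31.97 lb
  rutile: 17.92 lb
  zircon: 18.55 lb
Total batch = 107.9 lb; LOI loss = 7.945 lb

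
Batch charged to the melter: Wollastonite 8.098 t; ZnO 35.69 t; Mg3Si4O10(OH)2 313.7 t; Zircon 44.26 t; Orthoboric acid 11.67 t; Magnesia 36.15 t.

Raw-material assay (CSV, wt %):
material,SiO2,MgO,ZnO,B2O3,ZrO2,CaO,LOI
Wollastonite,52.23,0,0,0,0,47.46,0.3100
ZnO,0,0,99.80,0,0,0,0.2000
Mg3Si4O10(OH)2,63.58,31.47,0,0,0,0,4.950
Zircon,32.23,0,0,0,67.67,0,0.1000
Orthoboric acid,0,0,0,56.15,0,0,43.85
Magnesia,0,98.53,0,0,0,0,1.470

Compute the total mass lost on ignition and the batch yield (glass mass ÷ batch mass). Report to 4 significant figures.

LOI loss = 21.32 t; glass = 428.3 t; yield = 95.26%

Full float precision is maintained through every step. Working values appear (rounded to four significant figures) at each printed step. Exactly one rounding goes into every reported figure; derived quantities are computed in full precision (the six compositions, glass mass, yield, LOI, totals) using the weight values on 428.3 t of glass, as quoted within the problem or the answer.
LOI of each material in turn:
  Wollastonite: 8.098 × 0.003100 = 0.02510 t
  ZnO: 35.69 × 0.002000 = 0.07138 t
  Mg3Si4O10(OH)2: 313.7 × 0.04950 = 15.53 t
  Zircon: 44.26 × 0.001000 = 0.04426 t
  Orthoboric acid: 11.67 × 0.4385 = 5.117 t
  Magnesia: 36.15 × 0.01470 = 0.5314 t
Total LOI = 21.32 t
Glass = batch − LOI = 449.6 − 21.32 = 428.3 t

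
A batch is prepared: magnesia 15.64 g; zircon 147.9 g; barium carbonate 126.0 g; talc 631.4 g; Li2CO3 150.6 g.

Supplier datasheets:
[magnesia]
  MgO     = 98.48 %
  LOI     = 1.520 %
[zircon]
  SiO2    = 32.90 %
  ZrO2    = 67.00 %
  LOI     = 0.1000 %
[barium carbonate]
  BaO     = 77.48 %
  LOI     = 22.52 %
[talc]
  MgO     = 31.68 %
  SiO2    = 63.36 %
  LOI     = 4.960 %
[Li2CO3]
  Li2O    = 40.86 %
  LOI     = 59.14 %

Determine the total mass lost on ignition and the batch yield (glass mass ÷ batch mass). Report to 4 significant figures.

LOI loss = 149.1 g; glass = 922.4 g; yield = 86.08%

All arithmetic carries full precision through the solve; the intermediate values are displayed, rounded to four significant figures, in the printout; exactly one rounding is applied to every reported result; derived quantities, including the yield, the totals, net glass mass, five oxide percentages, LOI, are computed from the batch weights for 922.4 g of glass at full precision as written in question or answer.
LOI of each material in turn:
  magnesia: 15.64 × 0.01520 = 0.2377 g
  zircon: 147.9 × 0.001000 = 0.1479 g
  barium carbonate: 126.0 × 0.2252 = 28.38 g
  talc: 631.4 × 0.04960 = 31.32 g
  Li2CO3: 150.6 × 0.5914 = 89.06 g
Total LOI = 149.1 g
Glass = batch − LOI = 1072 − 149.1 = 922.4 g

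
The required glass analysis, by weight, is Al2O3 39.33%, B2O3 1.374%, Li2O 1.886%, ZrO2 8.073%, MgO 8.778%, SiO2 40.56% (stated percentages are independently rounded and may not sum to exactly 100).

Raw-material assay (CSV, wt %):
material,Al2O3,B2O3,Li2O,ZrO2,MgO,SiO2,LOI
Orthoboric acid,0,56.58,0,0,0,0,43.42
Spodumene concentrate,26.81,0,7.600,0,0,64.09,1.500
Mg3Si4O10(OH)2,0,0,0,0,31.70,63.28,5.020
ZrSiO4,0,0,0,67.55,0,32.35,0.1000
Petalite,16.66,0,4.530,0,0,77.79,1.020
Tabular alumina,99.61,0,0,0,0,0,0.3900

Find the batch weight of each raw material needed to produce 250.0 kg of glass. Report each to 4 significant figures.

Values along the way are shown rounded to 4 significant figures in the working. All arithmetic keeps full precision through the solve — exactly one rounding goes into each reported value. Derived quantities, including net glass mass, ignition loss, the totals, six oxide percentages, yield, are computed from the batch weights on 250.0 kg of glass at full precision, as given in the problem or answer text.
The oxide mass targets at 250.0 kg glass:
  Al2O3: 39.33% × 250.0 = 98.32 kg
  B2O3: 1.374% × 250.0 = 3.435 kg
  Li2O: 1.886% × 250.0 = 4.715 kg
  ZrO2: 8.073% × 250.0 = 20.18 kg
  MgO: 8.778% × 250.0 = 21.94 kg
  SiO2: 40.56% × 250.0 = 101.4 kg
Oxide-by-oxide audit on the weights just shown, on the stated basis (delivered sums recover each target once rounding is allowed for):
  Al2O3: 49.74·0.2681 + 20.63·0.1666 + 81.87·0.9961 = 98.32 kg (target 98.32 kg)
  B2O3: 6.071·0.5658 = 3.435 kg (target 3.435 kg)
  Li2O: 49.74·0.07600 + 20.63·0.04530 = 4.715 kg (target 4.715 kg)
  ZrO2: 29.88·0.6755 = 20.18 kg (target 20.18 kg)
  MgO: 69.23·0.3170 = 21.95 kg (target 21.94 kg)
  SiO2: 49.74·0.6409 + 69.23·0.6328 + 29.88·0.3235 + 20.63·0.7779 = 101.4 kg (target 101.4 kg)
Glass-mass closure: net batch after ignition = 250.0 kg (targets for the oxides total 250.0 kg; stated basis 250.0 kg — differing by rounding only).
Total batch = Σ batch = 257.4 kg; loss to ignition Σ batch·LOI = 7.417 kg; glass ÷ batch gives a yield of 97.12%.

Batch per 250.0 kg glass:
  Orthoboric acid: 6.071 kg
  Spodumene concentrate: 49.74 kg
  Mg3Si4O10(OH)2: 69.23 kg
  ZrSiO4: 29.88 kg
  Petalite: 20.63 kg
  Tabular alumina: 81.87 kg
Total batch = 257.4 kg; LOI loss = 7.417 kg; yield = 97.12%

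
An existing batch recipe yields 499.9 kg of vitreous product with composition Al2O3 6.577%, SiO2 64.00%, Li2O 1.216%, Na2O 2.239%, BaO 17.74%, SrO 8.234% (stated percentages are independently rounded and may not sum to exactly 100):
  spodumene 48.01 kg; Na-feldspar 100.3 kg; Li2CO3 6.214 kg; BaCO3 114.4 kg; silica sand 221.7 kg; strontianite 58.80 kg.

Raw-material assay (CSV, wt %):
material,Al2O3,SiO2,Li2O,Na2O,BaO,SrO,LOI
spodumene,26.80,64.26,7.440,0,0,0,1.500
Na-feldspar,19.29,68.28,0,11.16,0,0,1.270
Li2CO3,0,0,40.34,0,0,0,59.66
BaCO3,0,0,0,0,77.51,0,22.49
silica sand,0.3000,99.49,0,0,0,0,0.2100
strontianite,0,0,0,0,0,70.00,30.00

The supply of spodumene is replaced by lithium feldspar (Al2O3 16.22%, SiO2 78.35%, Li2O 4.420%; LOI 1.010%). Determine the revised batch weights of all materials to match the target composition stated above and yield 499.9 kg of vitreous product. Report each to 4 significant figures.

Revised batch per 499.9 kg vitreous product:
  lithium feldspar: 79.92 kg
  Na-feldspar: 100.3 kg
  Li2CO3: 6.313 kg
  BaCO3: 114.4 kg
  silica sand: 189.8 kg
  strontianite: 58.80 kg
Total batch = 549.5 kg; LOI loss = 49.61 kg

Each numeric step carries full precision throughout; intermediates are printed, with 4-significant-digit rounding, at each printed step; a single rounding finalizes every reported value. All derived quantities (glass mass, the totals, ignition loss, the yield, the six compositions) are rebuilt from the batch weights for 499.9 kg of glass in full float precision, as given in problem or answer.
Target oxide masses per 499.9 kg vitreous product:
  Al2O3: 6.577% × 499.9 = 32.88 kg
  SiO2: 64.00% × 499.9 = 319.9 kg
  Li2O: 1.216% × 499.9 = 6.079 kg
  Na2O: 2.239% × 499.9 = 11.19 kg
  BaO: 17.74% × 499.9 = 88.68 kg
  SrO: 8.234% × 499.9 = 41.16 kg
Checking each oxide sum with the batch weights as given, at the basis given (sums match the target masses once rounding is allowed for):
  Al2O3: 79.92·0.1622 + 100.3·0.1929 + 189.8·0.003000 = 32.88 kg (target 32.88 kg)
  SiO2: 79.92·0.7835 + 100.3·0.6828 + 189.8·0.9949 = 319.9 kg (target 319.9 kg)
  Li2O: 79.92·0.04420 + 6.313·0.4034 = 6.079 kg (target 6.079 kg)
  Na2O: 100.3·0.1116 = 11.19 kg (target 11.19 kg)
  BaO: 114.4·0.7751 = 88.67 kg (target 88.68 kg)
  SrO: 58.80·0.7000 = 41.16 kg (target 41.16 kg)
Glass-mass closure: Σ batch − LOI loss = 499.9 kg (the Σ of target masses is 499.9 kg; the stated basis being 499.9 kg — gaps are rounding artifacts).
Whole-batch sum: Σ batch = 549.5 kg; loss to ignition Σ batch·LOI = 49.61 kg; yield, glass over the total, = 90.97%.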